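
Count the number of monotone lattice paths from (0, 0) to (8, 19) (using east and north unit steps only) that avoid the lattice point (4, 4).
Number of paths = 1948755

Total paths from (0, 0) to (8, 19): C(27, 8) = 2220075. Paths through (4, 4): (paths (0, 0) → (4, 4)) × (paths (4, 4) → (8, 19)) = C(8, 4) · C(19, 4) = 70 · 3876 = 271320. Avoidance count = 2220075 − 271320 = 1948755.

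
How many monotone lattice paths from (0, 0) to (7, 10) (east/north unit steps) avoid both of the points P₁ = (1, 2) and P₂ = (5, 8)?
Number of paths = 6497

Inclusion–exclusion. Total paths: C(17, 7) = 19448. Through P₁: C(3, 1)·C(14, 6) = 9009. Through P₂: C(13, 5)·C(4, 2) = 7722. Since P₁ is strictly southwest of P₂, a monotone path through both must visit P₁ then P₂; paths through both = C(3, 1)·C(10, 4)·C(4, 2) = 3780. Avoid both = 19448 − 9009 − 7722 + 3780 = 6497.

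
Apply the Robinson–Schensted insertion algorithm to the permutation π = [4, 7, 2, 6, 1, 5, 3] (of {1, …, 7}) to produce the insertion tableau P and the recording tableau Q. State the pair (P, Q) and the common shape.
P = [1, 3] / [2, 5] / [4, 6] / [7];  Q = [1, 2] / [3, 4] / [5, 6] / [7];  common shape = (2, 2, 2, 1)

Row-insert the values π_1, π_2, … into P one at a time, bumping the leftmost entry strictly greater than the inserted value down to the next row. The recording tableau Q records, in position (i, j), the step at which that cell was added to P.
  Insert 4 (step 1): P = [4];  Q = [1]
  Insert 7 (step 2): P = [4, 7];  Q = [1, 2]
  Insert 2 (step 3): P = [2, 7] / [4];  Q = [1, 2] / [3]
  Insert 6 (step 4): P = [2, 6] / [4, 7];  Q = [1, 2] / [3, 4]
  Insert 1 (step 5): P = [1, 6] / [2, 7] / [4];  Q = [1, 2] / [3, 4] / [5]
  Insert 5 (step 6): P = [1, 5] / [2, 6] / [4, 7];  Q = [1, 2] / [3, 4] / [5, 6]
  Insert 3 (step 7): P = [1, 3] / [2, 5] / [4, 6] / [7];  Q = [1, 2] / [3, 4] / [5, 6] / [7]
Final shape: (2, 2, 2, 1).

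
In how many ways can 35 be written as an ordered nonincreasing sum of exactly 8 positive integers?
p(35, 8 parts) = 1527

Partitions of n into exactly k parts are in bijection with partitions of n − k into at most k parts (subtract 1 from each part). So p(35, exactly 8) = p(27, parts ≤ 8). Computing via the recurrence p(m, j) = p(m, j−1) + p(m−j, j) gives 1527.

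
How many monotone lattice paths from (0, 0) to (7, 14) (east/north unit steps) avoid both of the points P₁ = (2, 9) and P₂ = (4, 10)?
Number of paths = 73160

Inclusion–exclusion. Total paths: C(21, 7) = 116280. Through P₁: C(11, 2)·C(10, 5) = 13860. Through P₂: C(14, 4)·C(7, 3) = 35035. Since P₁ is strictly southwest of P₂, a monotone path through both must visit P₁ then P₂; paths through both = C(11, 2)·C(3, 2)·C(7, 3) = 5775. Avoid both = 116280 − 13860 − 35035 + 5775 = 73160.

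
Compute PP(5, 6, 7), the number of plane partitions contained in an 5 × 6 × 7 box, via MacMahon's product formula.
PP(5, 6, 7) = 739309710568

Evaluate the triple product over i = 1..5, j = 1..6, k = 1..7. The factors are (2/1) · (3/2) · (4/3) · (5/4) · (6/5) · (7/6) · (8/7) · (3/2) · … (210 factors total). The numerators and denominators telescope so the product is an integer; carrying out the multiplication exactly gives PP(5, 6, 7) = 739309710568.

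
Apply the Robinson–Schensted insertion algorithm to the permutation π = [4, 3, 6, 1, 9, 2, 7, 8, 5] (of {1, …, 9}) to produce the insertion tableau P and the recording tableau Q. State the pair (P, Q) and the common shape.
P = [1, 2, 5, 8] / [3, 6, 7] / [4, 9];  Q = [1, 3, 5, 8] / [2, 6, 7] / [4, 9];  common shape = (4, 3, 2)

Row-insert the values π_1, π_2, … into P one at a time, bumping the leftmost entry strictly greater than the inserted value down to the next row. The recording tableau Q records, in position (i, j), the step at which that cell was added to P.
  Insert 4 (step 1): P = [4];  Q = [1]
  Insert 3 (step 2): P = [3] / [4];  Q = [1] / [2]
  Insert 6 (step 3): P = [3, 6] / [4];  Q = [1, 3] / [2]
  Insert 1 (step 4): P = [1, 6] / [3] / [4];  Q = [1, 3] / [2] / [4]
  Insert 9 (step 5): P = [1, 6, 9] / [3] / [4];  Q = [1, 3, 5] / [2] / [4]
  Insert 2 (step 6): P = [1, 2, 9] / [3, 6] / [4];  Q = [1, 3, 5] / [2, 6] / [4]
  Insert 7 (step 7): P = [1, 2, 7] / [3, 6, 9] / [4];  Q = [1, 3, 5] / [2, 6, 7] / [4]
  Insert 8 (step 8): P = [1, 2, 7, 8] / [3, 6, 9] / [4];  Q = [1, 3, 5, 8] / [2, 6, 7] / [4]
  Insert 5 (step 9): P = [1, 2, 5, 8] / [3, 6, 7] / [4, 9];  Q = [1, 3, 5, 8] / [2, 6, 7] / [4, 9]
Final shape: (4, 3, 2).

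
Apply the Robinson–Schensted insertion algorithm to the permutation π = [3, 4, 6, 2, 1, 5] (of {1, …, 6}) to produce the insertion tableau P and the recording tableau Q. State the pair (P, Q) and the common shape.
P = [1, 4, 5] / [2, 6] / [3];  Q = [1, 2, 3] / [4, 6] / [5];  common shape = (3, 2, 1)

Row-insert the values π_1, π_2, … into P one at a time, bumping the leftmost entry strictly greater than the inserted value down to the next row. The recording tableau Q records, in position (i, j), the step at which that cell was added to P.
  Insert 3 (step 1): P = [3];  Q = [1]
  Insert 4 (step 2): P = [3, 4];  Q = [1, 2]
  Insert 6 (step 3): P = [3, 4, 6];  Q = [1, 2, 3]
  Insert 2 (step 4): P = [2, 4, 6] / [3];  Q = [1, 2, 3] / [4]
  Insert 1 (step 5): P = [1, 4, 6] / [2] / [3];  Q = [1, 2, 3] / [4] / [5]
  Insert 5 (step 6): P = [1, 4, 5] / [2, 6] / [3];  Q = [1, 2, 3] / [4, 6] / [5]
Final shape: (3, 2, 1).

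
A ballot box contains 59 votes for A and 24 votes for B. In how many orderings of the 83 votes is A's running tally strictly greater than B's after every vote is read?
Strict-lead orderings = 193359435248462301000

Total orderings of the 83 votes with 59 for A: C(83, 59) = 458538089303496313800. By the Bertrand ballot formula (Cycle Lemma / reflection principle), the number of orderings in which A is strictly ahead of B throughout is (p − q)/(p + q) · C(p + q, p) = (59 − 24)/(59 + 24) · 458538089303496313800 = 193359435248462301000.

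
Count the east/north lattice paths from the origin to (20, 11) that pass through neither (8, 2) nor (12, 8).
Number of paths = 52219665

Inclusion–exclusion. Total paths: C(31, 20) = 84672315. Through P₁: C(10, 8)·C(21, 12) = 13226850. Through P₂: C(20, 12)·C(11, 8) = 20785050. Since P₁ is strictly southwest of P₂, a monotone path through both must visit P₁ then P₂; paths through both = C(10, 8)·C(10, 4)·C(11, 8) = 1559250. Avoid both = 84672315 − 13226850 − 20785050 + 1559250 = 52219665.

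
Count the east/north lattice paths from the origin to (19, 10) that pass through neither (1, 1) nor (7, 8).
Number of paths = 10383087

Inclusion–exclusion. Total paths: C(29, 19) = 20030010. Through P₁: C(2, 1)·C(27, 18) = 9373650. Through P₂: C(15, 7)·C(14, 12) = 585585. Since P₁ is strictly southwest of P₂, a monotone path through both must visit P₁ then P₂; paths through both = C(2, 1)·C(13, 6)·C(14, 12) = 312312. Avoid both = 20030010 − 9373650 − 585585 + 312312 = 10383087.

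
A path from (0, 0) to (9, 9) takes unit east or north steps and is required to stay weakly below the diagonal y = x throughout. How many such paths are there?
Number of paths = 4862

By the reflection principle (André's argument), the number of monotone paths to (9, 9) with n ≤ m that never go above y = x is C(18, 9) − C(18, 10) = 48620 − 43758 = 4862.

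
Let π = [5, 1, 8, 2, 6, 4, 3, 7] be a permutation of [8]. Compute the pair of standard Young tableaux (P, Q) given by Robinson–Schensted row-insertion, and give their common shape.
P = [1, 2, 3, 7] / [4, 6] / [5] / [8];  Q = [1, 3, 5, 8] / [2, 4] / [6] / [7];  common shape = (4, 2, 1, 1)

Row-insert the values π_1, π_2, … into P one at a time, bumping the leftmost entry strictly greater than the inserted value down to the next row. The recording tableau Q records, in position (i, j), the step at which that cell was added to P.
  Insert 5 (step 1): P = [5];  Q = [1]
  Insert 1 (step 2): P = [1] / [5];  Q = [1] / [2]
  Insert 8 (step 3): P = [1, 8] / [5];  Q = [1, 3] / [2]
  Insert 2 (step 4): P = [1, 2] / [5, 8];  Q = [1, 3] / [2, 4]
  Insert 6 (step 5): P = [1, 2, 6] / [5, 8];  Q = [1, 3, 5] / [2, 4]
  Insert 4 (step 6): P = [1, 2, 4] / [5, 6] / [8];  Q = [1, 3, 5] / [2, 4] / [6]
  Insert 3 (step 7): P = [1, 2, 3] / [4, 6] / [5] / [8];  Q = [1, 3, 5] / [2, 4] / [6] / [7]
  Insert 7 (step 8): P = [1, 2, 3, 7] / [4, 6] / [5] / [8];  Q = [1, 3, 5, 8] / [2, 4] / [6] / [7]
Final shape: (4, 2, 1, 1).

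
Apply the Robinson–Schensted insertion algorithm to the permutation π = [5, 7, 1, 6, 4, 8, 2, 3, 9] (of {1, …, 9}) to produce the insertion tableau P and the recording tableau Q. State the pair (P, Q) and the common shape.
P = [1, 2, 3, 9] / [4, 6, 8] / [5] / [7];  Q = [1, 2, 6, 9] / [3, 4, 8] / [5] / [7];  common shape = (4, 3, 1, 1)

Row-insert the values π_1, π_2, … into P one at a time, bumping the leftmost entry strictly greater than the inserted value down to the next row. The recording tableau Q records, in position (i, j), the step at which that cell was added to P.
  Insert 5 (step 1): P = [5];  Q = [1]
  Insert 7 (step 2): P = [5, 7];  Q = [1, 2]
  Insert 1 (step 3): P = [1, 7] / [5];  Q = [1, 2] / [3]
  Insert 6 (step 4): P = [1, 6] / [5, 7];  Q = [1, 2] / [3, 4]
  Insert 4 (step 5): P = [1, 4] / [5, 6] / [7];  Q = [1, 2] / [3, 4] / [5]
  Insert 8 (step 6): P = [1, 4, 8] / [5, 6] / [7];  Q = [1, 2, 6] / [3, 4] / [5]
  Insert 2 (step 7): P = [1, 2, 8] / [4, 6] / [5] / [7];  Q = [1, 2, 6] / [3, 4] / [5] / [7]
  Insert 3 (step 8): P = [1, 2, 3] / [4, 6, 8] / [5] / [7];  Q = [1, 2, 6] / [3, 4, 8] / [5] / [7]
  Insert 9 (step 9): P = [1, 2, 3, 9] / [4, 6, 8] / [5] / [7];  Q = [1, 2, 6, 9] / [3, 4, 8] / [5] / [7]
Final shape: (4, 3, 1, 1).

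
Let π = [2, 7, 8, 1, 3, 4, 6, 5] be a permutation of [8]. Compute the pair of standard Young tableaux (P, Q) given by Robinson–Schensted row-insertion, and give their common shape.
P = [1, 3, 4, 5] / [2, 6, 8] / [7];  Q = [1, 2, 3, 7] / [4, 5, 6] / [8];  common shape = (4, 3, 1)

Row-insert the values π_1, π_2, … into P one at a time, bumping the leftmost entry strictly greater than the inserted value down to the next row. The recording tableau Q records, in position (i, j), the step at which that cell was added to P.
  Insert 2 (step 1): P = [2];  Q = [1]
  Insert 7 (step 2): P = [2, 7];  Q = [1, 2]
  Insert 8 (step 3): P = [2, 7, 8];  Q = [1, 2, 3]
  Insert 1 (step 4): P = [1, 7, 8] / [2];  Q = [1, 2, 3] / [4]
  Insert 3 (step 5): P = [1, 3, 8] / [2, 7];  Q = [1, 2, 3] / [4, 5]
  Insert 4 (step 6): P = [1, 3, 4] / [2, 7, 8];  Q = [1, 2, 3] / [4, 5, 6]
  Insert 6 (step 7): P = [1, 3, 4, 6] / [2, 7, 8];  Q = [1, 2, 3, 7] / [4, 5, 6]
  Insert 5 (step 8): P = [1, 3, 4, 5] / [2, 6, 8] / [7];  Q = [1, 2, 3, 7] / [4, 5, 6] / [8]
Final shape: (4, 3, 1).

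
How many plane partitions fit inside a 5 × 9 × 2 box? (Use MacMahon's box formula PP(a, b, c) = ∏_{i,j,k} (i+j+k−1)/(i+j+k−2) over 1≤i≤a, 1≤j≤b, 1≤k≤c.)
PP(5, 9, 2) = 1002001

Evaluate the triple product over i = 1..5, j = 1..9, k = 1..2. The factors are (2/1) · (3/2) · (3/2) · (4/3) · (4/3) · (5/4) · (5/4) · (6/5) · … (90 factors total). The numerators and denominators telescope so the product is an integer; carrying out the multiplication exactly gives PP(5, 9, 2) = 1002001.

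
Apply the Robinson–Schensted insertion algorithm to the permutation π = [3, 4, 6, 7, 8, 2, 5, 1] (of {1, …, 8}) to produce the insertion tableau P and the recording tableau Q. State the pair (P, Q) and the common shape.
P = [1, 4, 5, 7, 8] / [2, 6] / [3];  Q = [1, 2, 3, 4, 5] / [6, 7] / [8];  common shape = (5, 2, 1)

Row-insert the values π_1, π_2, … into P one at a time, bumping the leftmost entry strictly greater than the inserted value down to the next row. The recording tableau Q records, in position (i, j), the step at which that cell was added to P.
  Insert 3 (step 1): P = [3];  Q = [1]
  Insert 4 (step 2): P = [3, 4];  Q = [1, 2]
  Insert 6 (step 3): P = [3, 4, 6];  Q = [1, 2, 3]
  Insert 7 (step 4): P = [3, 4, 6, 7];  Q = [1, 2, 3, 4]
  Insert 8 (step 5): P = [3, 4, 6, 7, 8];  Q = [1, 2, 3, 4, 5]
  Insert 2 (step 6): P = [2, 4, 6, 7, 8] / [3];  Q = [1, 2, 3, 4, 5] / [6]
  Insert 5 (step 7): P = [2, 4, 5, 7, 8] / [3, 6];  Q = [1, 2, 3, 4, 5] / [6, 7]
  Insert 1 (step 8): P = [1, 4, 5, 7, 8] / [2, 6] / [3];  Q = [1, 2, 3, 4, 5] / [6, 7] / [8]
Final shape: (5, 2, 1).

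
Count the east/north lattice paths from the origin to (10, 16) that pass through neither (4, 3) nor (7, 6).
Number of paths = 4071539

Inclusion–exclusion. Total paths: C(26, 10) = 5311735. Through P₁: C(7, 4)·C(19, 6) = 949620. Through P₂: C(13, 7)·C(13, 3) = 490776. Since P₁ is strictly southwest of P₂, a monotone path through both must visit P₁ then P₂; paths through both = C(7, 4)·C(6, 3)·C(13, 3) = 200200. Avoid both = 5311735 − 949620 − 490776 + 200200 = 4071539.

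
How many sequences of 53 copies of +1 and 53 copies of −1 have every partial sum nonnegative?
C_53 = 116157871455782434250553845880

These ballot sequences are counted by the Catalan number C_n = (1/(n + 1)) · C(2n, n). For n = 53: C_53 = (1/54) · C(106, 53) = 6272525058612251449529907677520/54 = 116157871455782434250553845880.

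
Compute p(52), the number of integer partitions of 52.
p(52) = 281589

Compute p(n) via the recurrence p(n, m) = p(n, m−1) + p(n−m, m), where p(n, m) counts partitions of n with all parts ≤ m and p(n) = p(n, n). The base cases are p(0, m) = 1 and p(n, 0) = 0 for n > 0. Filling the table yields p(52) = 281589. (Euler's pentagonal recurrence is an alternative.)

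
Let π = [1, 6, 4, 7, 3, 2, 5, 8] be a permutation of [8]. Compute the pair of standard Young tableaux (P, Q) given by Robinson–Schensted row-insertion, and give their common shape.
P = [1, 2, 5, 8] / [3, 7] / [4] / [6];  Q = [1, 2, 4, 8] / [3, 7] / [5] / [6];  common shape = (4, 2, 1, 1)

Row-insert the values π_1, π_2, … into P one at a time, bumping the leftmost entry strictly greater than the inserted value down to the next row. The recording tableau Q records, in position (i, j), the step at which that cell was added to P.
  Insert 1 (step 1): P = [1];  Q = [1]
  Insert 6 (step 2): P = [1, 6];  Q = [1, 2]
  Insert 4 (step 3): P = [1, 4] / [6];  Q = [1, 2] / [3]
  Insert 7 (step 4): P = [1, 4, 7] / [6];  Q = [1, 2, 4] / [3]
  Insert 3 (step 5): P = [1, 3, 7] / [4] / [6];  Q = [1, 2, 4] / [3] / [5]
  Insert 2 (step 6): P = [1, 2, 7] / [3] / [4] / [6];  Q = [1, 2, 4] / [3] / [5] / [6]
  Insert 5 (step 7): P = [1, 2, 5] / [3, 7] / [4] / [6];  Q = [1, 2, 4] / [3, 7] / [5] / [6]
  Insert 8 (step 8): P = [1, 2, 5, 8] / [3, 7] / [4] / [6];  Q = [1, 2, 4, 8] / [3, 7] / [5] / [6]
Final shape: (4, 2, 1, 1).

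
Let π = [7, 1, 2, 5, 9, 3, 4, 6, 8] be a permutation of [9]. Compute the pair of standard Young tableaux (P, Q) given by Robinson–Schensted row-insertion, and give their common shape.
P = [1, 2, 3, 4, 6, 8] / [5, 9] / [7];  Q = [1, 3, 4, 5, 8, 9] / [2, 7] / [6];  common shape = (6, 2, 1)

Row-insert the values π_1, π_2, … into P one at a time, bumping the leftmost entry strictly greater than the inserted value down to the next row. The recording tableau Q records, in position (i, j), the step at which that cell was added to P.
  Insert 7 (step 1): P = [7];  Q = [1]
  Insert 1 (step 2): P = [1] / [7];  Q = [1] / [2]
  Insert 2 (step 3): P = [1, 2] / [7];  Q = [1, 3] / [2]
  Insert 5 (step 4): P = [1, 2, 5] / [7];  Q = [1, 3, 4] / [2]
  Insert 9 (step 5): P = [1, 2, 5, 9] / [7];  Q = [1, 3, 4, 5] / [2]
  Insert 3 (step 6): P = [1, 2, 3, 9] / [5] / [7];  Q = [1, 3, 4, 5] / [2] / [6]
  Insert 4 (step 7): P = [1, 2, 3, 4] / [5, 9] / [7];  Q = [1, 3, 4, 5] / [2, 7] / [6]
  Insert 6 (step 8): P = [1, 2, 3, 4, 6] / [5, 9] / [7];  Q = [1, 3, 4, 5, 8] / [2, 7] / [6]
  Insert 8 (step 9): P = [1, 2, 3, 4, 6, 8] / [5, 9] / [7];  Q = [1, 3, 4, 5, 8, 9] / [2, 7] / [6]
Final shape: (6, 2, 1).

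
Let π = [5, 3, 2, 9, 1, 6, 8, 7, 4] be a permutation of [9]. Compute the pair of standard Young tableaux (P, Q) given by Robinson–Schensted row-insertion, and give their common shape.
P = [1, 4, 7] / [2, 6] / [3, 8] / [5, 9];  Q = [1, 4, 7] / [2, 6] / [3, 8] / [5, 9];  common shape = (3, 2, 2, 2)

Row-insert the values π_1, π_2, … into P one at a time, bumping the leftmost entry strictly greater than the inserted value down to the next row. The recording tableau Q records, in position (i, j), the step at which that cell was added to P.
  Insert 5 (step 1): P = [5];  Q = [1]
  Insert 3 (step 2): P = [3] / [5];  Q = [1] / [2]
  Insert 2 (step 3): P = [2] / [3] / [5];  Q = [1] / [2] / [3]
  Insert 9 (step 4): P = [2, 9] / [3] / [5];  Q = [1, 4] / [2] / [3]
  Insert 1 (step 5): P = [1, 9] / [2] / [3] / [5];  Q = [1, 4] / [2] / [3] / [5]
  Insert 6 (step 6): P = [1, 6] / [2, 9] / [3] / [5];  Q = [1, 4] / [2, 6] / [3] / [5]
  Insert 8 (step 7): P = [1, 6, 8] / [2, 9] / [3] / [5];  Q = [1, 4, 7] / [2, 6] / [3] / [5]
  Insert 7 (step 8): P = [1, 6, 7] / [2, 8] / [3, 9] / [5];  Q = [1, 4, 7] / [2, 6] / [3, 8] / [5]
  Insert 4 (step 9): P = [1, 4, 7] / [2, 6] / [3, 8] / [5, 9];  Q = [1, 4, 7] / [2, 6] / [3, 8] / [5, 9]
Final shape: (3, 2, 2, 2).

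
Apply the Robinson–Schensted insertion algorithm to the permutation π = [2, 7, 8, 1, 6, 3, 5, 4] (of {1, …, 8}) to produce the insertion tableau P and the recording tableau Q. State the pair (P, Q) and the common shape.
P = [1, 3, 4] / [2, 5, 8] / [6] / [7];  Q = [1, 2, 3] / [4, 5, 7] / [6] / [8];  common shape = (3, 3, 1, 1)

Row-insert the values π_1, π_2, … into P one at a time, bumping the leftmost entry strictly greater than the inserted value down to the next row. The recording tableau Q records, in position (i, j), the step at which that cell was added to P.
  Insert 2 (step 1): P = [2];  Q = [1]
  Insert 7 (step 2): P = [2, 7];  Q = [1, 2]
  Insert 8 (step 3): P = [2, 7, 8];  Q = [1, 2, 3]
  Insert 1 (step 4): P = [1, 7, 8] / [2];  Q = [1, 2, 3] / [4]
  Insert 6 (step 5): P = [1, 6, 8] / [2, 7];  Q = [1, 2, 3] / [4, 5]
  Insert 3 (step 6): P = [1, 3, 8] / [2, 6] / [7];  Q = [1, 2, 3] / [4, 5] / [6]
  Insert 5 (step 7): P = [1, 3, 5] / [2, 6, 8] / [7];  Q = [1, 2, 3] / [4, 5, 7] / [6]
  Insert 4 (step 8): P = [1, 3, 4] / [2, 5, 8] / [6] / [7];  Q = [1, 2, 3] / [4, 5, 7] / [6] / [8]
Final shape: (3, 3, 1, 1).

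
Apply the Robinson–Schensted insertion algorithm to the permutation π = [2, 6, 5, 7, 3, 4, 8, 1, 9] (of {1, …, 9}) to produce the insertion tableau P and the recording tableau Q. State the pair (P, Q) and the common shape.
P = [1, 3, 4, 8, 9] / [2, 7] / [5] / [6];  Q = [1, 2, 4, 7, 9] / [3, 6] / [5] / [8];  common shape = (5, 2, 1, 1)

Row-insert the values π_1, π_2, … into P one at a time, bumping the leftmost entry strictly greater than the inserted value down to the next row. The recording tableau Q records, in position (i, j), the step at which that cell was added to P.
  Insert 2 (step 1): P = [2];  Q = [1]
  Insert 6 (step 2): P = [2, 6];  Q = [1, 2]
  Insert 5 (step 3): P = [2, 5] / [6];  Q = [1, 2] / [3]
  Insert 7 (step 4): P = [2, 5, 7] / [6];  Q = [1, 2, 4] / [3]
  Insert 3 (step 5): P = [2, 3, 7] / [5] / [6];  Q = [1, 2, 4] / [3] / [5]
  Insert 4 (step 6): P = [2, 3, 4] / [5, 7] / [6];  Q = [1, 2, 4] / [3, 6] / [5]
  Insert 8 (step 7): P = [2, 3, 4, 8] / [5, 7] / [6];  Q = [1, 2, 4, 7] / [3, 6] / [5]
  Insert 1 (step 8): P = [1, 3, 4, 8] / [2, 7] / [5] / [6];  Q = [1, 2, 4, 7] / [3, 6] / [5] / [8]
  Insert 9 (step 9): P = [1, 3, 4, 8, 9] / [2, 7] / [5] / [6];  Q = [1, 2, 4, 7, 9] / [3, 6] / [5] / [8]
Final shape: (5, 2, 1, 1).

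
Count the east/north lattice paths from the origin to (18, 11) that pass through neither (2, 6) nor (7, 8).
Number of paths = 31899210

Inclusion–exclusion. Total paths: C(29, 18) = 34597290. Through P₁: C(8, 2)·C(21, 16) = 569772. Through P₂: C(15, 7)·C(14, 11) = 2342340. Since P₁ is strictly southwest of P₂, a monotone path through both must visit P₁ then P₂; paths through both = C(8, 2)·C(7, 5)·C(14, 11) = 214032. Avoid both = 34597290 − 569772 − 2342340 + 214032 = 31899210.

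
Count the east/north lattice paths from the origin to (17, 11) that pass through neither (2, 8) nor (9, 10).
Number of paths = 20620638

Inclusion–exclusion. Total paths: C(28, 17) = 21474180. Through P₁: C(10, 2)·C(18, 15) = 36720. Through P₂: C(19, 9)·C(9, 8) = 831402. Since P₁ is strictly southwest of P₂, a monotone path through both must visit P₁ then P₂; paths through both = C(10, 2)·C(9, 7)·C(9, 8) = 14580. Avoid both = 21474180 − 36720 − 831402 + 14580 = 20620638.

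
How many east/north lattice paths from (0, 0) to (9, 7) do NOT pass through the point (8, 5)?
Number of paths = 7579

Total paths from (0, 0) to (9, 7): C(16, 9) = 11440. Paths through (8, 5): (paths (0, 0) → (8, 5)) × (paths (8, 5) → (9, 7)) = C(13, 8) · C(3, 1) = 1287 · 3 = 3861. Avoidance count = 11440 − 3861 = 7579.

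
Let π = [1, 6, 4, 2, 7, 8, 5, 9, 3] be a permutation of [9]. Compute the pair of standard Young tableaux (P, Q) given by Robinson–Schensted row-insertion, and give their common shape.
P = [1, 2, 3, 8, 9] / [4, 5] / [6, 7];  Q = [1, 2, 5, 6, 8] / [3, 7] / [4, 9];  common shape = (5, 2, 2)

Row-insert the values π_1, π_2, … into P one at a time, bumping the leftmost entry strictly greater than the inserted value down to the next row. The recording tableau Q records, in position (i, j), the step at which that cell was added to P.
  Insert 1 (step 1): P = [1];  Q = [1]
  Insert 6 (step 2): P = [1, 6];  Q = [1, 2]
  Insert 4 (step 3): P = [1, 4] / [6];  Q = [1, 2] / [3]
  Insert 2 (step 4): P = [1, 2] / [4] / [6];  Q = [1, 2] / [3] / [4]
  Insert 7 (step 5): P = [1, 2, 7] / [4] / [6];  Q = [1, 2, 5] / [3] / [4]
  Insert 8 (step 6): P = [1, 2, 7, 8] / [4] / [6];  Q = [1, 2, 5, 6] / [3] / [4]
  Insert 5 (step 7): P = [1, 2, 5, 8] / [4, 7] / [6];  Q = [1, 2, 5, 6] / [3, 7] / [4]
  Insert 9 (step 8): P = [1, 2, 5, 8, 9] / [4, 7] / [6];  Q = [1, 2, 5, 6, 8] / [3, 7] / [4]
  Insert 3 (step 9): P = [1, 2, 3, 8, 9] / [4, 5] / [6, 7];  Q = [1, 2, 5, 6, 8] / [3, 7] / [4, 9]
Final shape: (5, 2, 2).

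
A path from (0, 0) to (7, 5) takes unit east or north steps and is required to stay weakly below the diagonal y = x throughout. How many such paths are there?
Number of paths = 297

By the reflection principle (André's argument), the number of monotone paths to (7, 5) with n ≤ m that never go above y = x is C(12, 7) − C(12, 8) = 792 − 495 = 297.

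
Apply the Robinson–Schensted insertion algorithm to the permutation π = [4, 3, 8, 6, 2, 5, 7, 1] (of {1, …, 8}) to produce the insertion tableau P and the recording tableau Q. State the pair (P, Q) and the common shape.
P = [1, 5, 7] / [2, 6] / [3, 8] / [4];  Q = [1, 3, 7] / [2, 4] / [5, 6] / [8];  common shape = (3, 2, 2, 1)

Row-insert the values π_1, π_2, … into P one at a time, bumping the leftmost entry strictly greater than the inserted value down to the next row. The recording tableau Q records, in position (i, j), the step at which that cell was added to P.
  Insert 4 (step 1): P = [4];  Q = [1]
  Insert 3 (step 2): P = [3] / [4];  Q = [1] / [2]
  Insert 8 (step 3): P = [3, 8] / [4];  Q = [1, 3] / [2]
  Insert 6 (step 4): P = [3, 6] / [4, 8];  Q = [1, 3] / [2, 4]
  Insert 2 (step 5): P = [2, 6] / [3, 8] / [4];  Q = [1, 3] / [2, 4] / [5]
  Insert 5 (step 6): P = [2, 5] / [3, 6] / [4, 8];  Q = [1, 3] / [2, 4] / [5, 6]
  Insert 7 (step 7): P = [2, 5, 7] / [3, 6] / [4, 8];  Q = [1, 3, 7] / [2, 4] / [5, 6]
  Insert 1 (step 8): P = [1, 5, 7] / [2, 6] / [3, 8] / [4];  Q = [1, 3, 7] / [2, 4] / [5, 6] / [8]
Final shape: (3, 2, 2, 1).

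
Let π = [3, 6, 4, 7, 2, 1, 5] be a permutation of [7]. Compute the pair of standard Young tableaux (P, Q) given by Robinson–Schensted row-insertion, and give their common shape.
P = [1, 4, 5] / [2, 7] / [3] / [6];  Q = [1, 2, 4] / [3, 7] / [5] / [6];  common shape = (3, 2, 1, 1)

Row-insert the values π_1, π_2, … into P one at a time, bumping the leftmost entry strictly greater than the inserted value down to the next row. The recording tableau Q records, in position (i, j), the step at which that cell was added to P.
  Insert 3 (step 1): P = [3];  Q = [1]
  Insert 6 (step 2): P = [3, 6];  Q = [1, 2]
  Insert 4 (step 3): P = [3, 4] / [6];  Q = [1, 2] / [3]
  Insert 7 (step 4): P = [3, 4, 7] / [6];  Q = [1, 2, 4] / [3]
  Insert 2 (step 5): P = [2, 4, 7] / [3] / [6];  Q = [1, 2, 4] / [3] / [5]
  Insert 1 (step 6): P = [1, 4, 7] / [2] / [3] / [6];  Q = [1, 2, 4] / [3] / [5] / [6]
  Insert 5 (step 7): P = [1, 4, 5] / [2, 7] / [3] / [6];  Q = [1, 2, 4] / [3, 7] / [5] / [6]
Final shape: (3, 2, 1, 1).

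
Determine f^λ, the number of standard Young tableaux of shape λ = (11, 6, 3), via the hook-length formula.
# SYT of shape (11, 6, 3) = 3100800

Hook-length formula: f^λ = n! / Π hook(c), product over all cells c of the Young diagram. For λ = (11, 6, 3), n = 20 boxes. Hook lengths by row (left-to-right, top-to-bottom): [13, 12, 11, 9, 8, 7, 5, 4, 3, 2, 1]; [7, 6, 5, 3, 2, 1]; [3, 2, 1]. Product of hooks = 784604620800. So f^λ = 20! / 784604620800 = 2432902008176640000 / 784604620800 = 3100800.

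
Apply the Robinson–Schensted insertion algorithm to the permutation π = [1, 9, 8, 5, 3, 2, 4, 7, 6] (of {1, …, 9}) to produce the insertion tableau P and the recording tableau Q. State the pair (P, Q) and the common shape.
P = [1, 2, 4, 6] / [3, 7] / [5] / [8] / [9];  Q = [1, 2, 7, 8] / [3, 9] / [4] / [5] / [6];  common shape = (4, 2, 1, 1, 1)

Row-insert the values π_1, π_2, … into P one at a time, bumping the leftmost entry strictly greater than the inserted value down to the next row. The recording tableau Q records, in position (i, j), the step at which that cell was added to P.
  Insert 1 (step 1): P = [1];  Q = [1]
  Insert 9 (step 2): P = [1, 9];  Q = [1, 2]
  Insert 8 (step 3): P = [1, 8] / [9];  Q = [1, 2] / [3]
  Insert 5 (step 4): P = [1, 5] / [8] / [9];  Q = [1, 2] / [3] / [4]
  Insert 3 (step 5): P = [1, 3] / [5] / [8] / [9];  Q = [1, 2] / [3] / [4] / [5]
  Insert 2 (step 6): P = [1, 2] / [3] / [5] / [8] / [9];  Q = [1, 2] / [3] / [4] / [5] / [6]
  Insert 4 (step 7): P = [1, 2, 4] / [3] / [5] / [8] / [9];  Q = [1, 2, 7] / [3] / [4] / [5] / [6]
  Insert 7 (step 8): P = [1, 2, 4, 7] / [3] / [5] / [8] / [9];  Q = [1, 2, 7, 8] / [3] / [4] / [5] / [6]
  Insert 6 (step 9): P = [1, 2, 4, 6] / [3, 7] / [5] / [8] / [9];  Q = [1, 2, 7, 8] / [3, 9] / [4] / [5] / [6]
Final shape: (4, 2, 1, 1, 1).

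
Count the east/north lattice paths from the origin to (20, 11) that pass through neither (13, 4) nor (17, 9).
Number of paths = 48257455

Inclusion–exclusion. Total paths: C(31, 20) = 84672315. Through P₁: C(17, 13)·C(14, 7) = 8168160. Through P₂: C(26, 17)·C(5, 3) = 31245500. Since P₁ is strictly southwest of P₂, a monotone path through both must visit P₁ then P₂; paths through both = C(17, 13)·C(9, 4)·C(5, 3) = 2998800. Avoid both = 84672315 − 8168160 − 31245500 + 2998800 = 48257455.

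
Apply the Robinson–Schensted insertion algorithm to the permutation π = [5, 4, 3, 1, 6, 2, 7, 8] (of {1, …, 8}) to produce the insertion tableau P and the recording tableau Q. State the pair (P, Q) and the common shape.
P = [1, 2, 7, 8] / [3, 6] / [4] / [5];  Q = [1, 5, 7, 8] / [2, 6] / [3] / [4];  common shape = (4, 2, 1, 1)

Row-insert the values π_1, π_2, … into P one at a time, bumping the leftmost entry strictly greater than the inserted value down to the next row. The recording tableau Q records, in position (i, j), the step at which that cell was added to P.
  Insert 5 (step 1): P = [5];  Q = [1]
  Insert 4 (step 2): P = [4] / [5];  Q = [1] / [2]
  Insert 3 (step 3): P = [3] / [4] / [5];  Q = [1] / [2] / [3]
  Insert 1 (step 4): P = [1] / [3] / [4] / [5];  Q = [1] / [2] / [3] / [4]
  Insert 6 (step 5): P = [1, 6] / [3] / [4] / [5];  Q = [1, 5] / [2] / [3] / [4]
  Insert 2 (step 6): P = [1, 2] / [3, 6] / [4] / [5];  Q = [1, 5] / [2, 6] / [3] / [4]
  Insert 7 (step 7): P = [1, 2, 7] / [3, 6] / [4] / [5];  Q = [1, 5, 7] / [2, 6] / [3] / [4]
  Insert 8 (step 8): P = [1, 2, 7, 8] / [3, 6] / [4] / [5];  Q = [1, 5, 7, 8] / [2, 6] / [3] / [4]
Final shape: (4, 2, 1, 1).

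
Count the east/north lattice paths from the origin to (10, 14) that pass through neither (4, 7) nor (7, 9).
Number of paths = 939136

Inclusion–exclusion. Total paths: C(24, 10) = 1961256. Through P₁: C(11, 4)·C(13, 6) = 566280. Through P₂: C(16, 7)·C(8, 3) = 640640. Since P₁ is strictly southwest of P₂, a monotone path through both must visit P₁ then P₂; paths through both = C(11, 4)·C(5, 3)·C(8, 3) = 184800. Avoid both = 1961256 − 566280 − 640640 + 184800 = 939136.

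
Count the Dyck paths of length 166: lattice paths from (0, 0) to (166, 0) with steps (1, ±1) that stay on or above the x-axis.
C_83 = 68854441132780194707888052034668647142985206100

These Dyck paths are counted by the Catalan number C_n = (1/(n + 1)) · C(2n, n). For n = 83: C_83 = (1/84) · C(166, 83) = 5783773055153536355462596370912166360010757312400/84 = 68854441132780194707888052034668647142985206100.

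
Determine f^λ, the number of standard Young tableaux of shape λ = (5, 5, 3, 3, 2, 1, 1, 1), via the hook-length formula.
# SYT of shape (5, 5, 3, 3, 2, 1, 1, 1) = 476166600

Hook-length formula: f^λ = n! / Π hook(c), product over all cells c of the Young diagram. For λ = (5, 5, 3, 3, 2, 1, 1, 1), n = 21 boxes. Hook lengths by row (left-to-right, top-to-bottom): [12, 8, 6, 3, 2]; [11, 7, 5, 2, 1]; [8, 4, 2]; [7, 3, 1]; [5, 1]; [3]; [2]; [1]. Product of hooks = 107296358400. So f^λ = 21! / 107296358400 = 51090942171709440000 / 107296358400 = 476166600.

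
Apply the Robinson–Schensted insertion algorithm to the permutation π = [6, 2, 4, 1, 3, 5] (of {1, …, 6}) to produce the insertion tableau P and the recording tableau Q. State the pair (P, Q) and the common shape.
P = [1, 3, 5] / [2, 4] / [6];  Q = [1, 3, 6] / [2, 5] / [4];  common shape = (3, 2, 1)

Row-insert the values π_1, π_2, … into P one at a time, bumping the leftmost entry strictly greater than the inserted value down to the next row. The recording tableau Q records, in position (i, j), the step at which that cell was added to P.
  Insert 6 (step 1): P = [6];  Q = [1]
  Insert 2 (step 2): P = [2] / [6];  Q = [1] / [2]
  Insert 4 (step 3): P = [2, 4] / [6];  Q = [1, 3] / [2]
  Insert 1 (step 4): P = [1, 4] / [2] / [6];  Q = [1, 3] / [2] / [4]
  Insert 3 (step 5): P = [1, 3] / [2, 4] / [6];  Q = [1, 3] / [2, 5] / [4]
  Insert 5 (step 6): P = [1, 3, 5] / [2, 4] / [6];  Q = [1, 3, 6] / [2, 5] / [4]
Final shape: (3, 2, 1).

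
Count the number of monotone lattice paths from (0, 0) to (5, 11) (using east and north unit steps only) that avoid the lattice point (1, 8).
Number of paths = 4053

Total paths from (0, 0) to (5, 11): C(16, 5) = 4368. Paths through (1, 8): (paths (0, 0) → (1, 8)) × (paths (1, 8) → (5, 11)) = C(9, 1) · C(7, 4) = 9 · 35 = 315. Avoidance count = 4368 − 315 = 4053.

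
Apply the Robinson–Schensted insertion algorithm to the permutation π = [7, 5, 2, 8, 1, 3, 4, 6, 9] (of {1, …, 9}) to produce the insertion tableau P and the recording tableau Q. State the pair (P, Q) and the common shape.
P = [1, 3, 4, 6, 9] / [2, 8] / [5] / [7];  Q = [1, 4, 7, 8, 9] / [2, 6] / [3] / [5];  common shape = (5, 2, 1, 1)

Row-insert the values π_1, π_2, … into P one at a time, bumping the leftmost entry strictly greater than the inserted value down to the next row. The recording tableau Q records, in position (i, j), the step at which that cell was added to P.
  Insert 7 (step 1): P = [7];  Q = [1]
  Insert 5 (step 2): P = [5] / [7];  Q = [1] / [2]
  Insert 2 (step 3): P = [2] / [5] / [7];  Q = [1] / [2] / [3]
  Insert 8 (step 4): P = [2, 8] / [5] / [7];  Q = [1, 4] / [2] / [3]
  Insert 1 (step 5): P = [1, 8] / [2] / [5] / [7];  Q = [1, 4] / [2] / [3] / [5]
  Insert 3 (step 6): P = [1, 3] / [2, 8] / [5] / [7];  Q = [1, 4] / [2, 6] / [3] / [5]
  Insert 4 (step 7): P = [1, 3, 4] / [2, 8] / [5] / [7];  Q = [1, 4, 7] / [2, 6] / [3] / [5]
  Insert 6 (step 8): P = [1, 3, 4, 6] / [2, 8] / [5] / [7];  Q = [1, 4, 7, 8] / [2, 6] / [3] / [5]
  Insert 9 (step 9): P = [1, 3, 4, 6, 9] / [2, 8] / [5] / [7];  Q = [1, 4, 7, 8, 9] / [2, 6] / [3] / [5]
Final shape: (5, 2, 1, 1).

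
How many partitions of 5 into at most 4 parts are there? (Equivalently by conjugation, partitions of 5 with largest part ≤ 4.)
p(5, parts ≤ 4) = 6

Partitions of 5 with all parts ≤ 4: 4+1, 3+2, 3+1+1, 2+2+1, 2+1+1+1, 1+1+1+1+1. Count = 6.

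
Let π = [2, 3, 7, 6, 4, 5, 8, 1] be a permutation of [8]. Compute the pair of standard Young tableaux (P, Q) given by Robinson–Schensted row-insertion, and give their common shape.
P = [1, 3, 4, 5, 8] / [2] / [6] / [7];  Q = [1, 2, 3, 6, 7] / [4] / [5] / [8];  common shape = (5, 1, 1, 1)

Row-insert the values π_1, π_2, … into P one at a time, bumping the leftmost entry strictly greater than the inserted value down to the next row. The recording tableau Q records, in position (i, j), the step at which that cell was added to P.
  Insert 2 (step 1): P = [2];  Q = [1]
  Insert 3 (step 2): P = [2, 3];  Q = [1, 2]
  Insert 7 (step 3): P = [2, 3, 7];  Q = [1, 2, 3]
  Insert 6 (step 4): P = [2, 3, 6] / [7];  Q = [1, 2, 3] / [4]
  Insert 4 (step 5): P = [2, 3, 4] / [6] / [7];  Q = [1, 2, 3] / [4] / [5]
  Insert 5 (step 6): P = [2, 3, 4, 5] / [6] / [7];  Q = [1, 2, 3, 6] / [4] / [5]
  Insert 8 (step 7): P = [2, 3, 4, 5, 8] / [6] / [7];  Q = [1, 2, 3, 6, 7] / [4] / [5]
  Insert 1 (step 8): P = [1, 3, 4, 5, 8] / [2] / [6] / [7];  Q = [1, 2, 3, 6, 7] / [4] / [5] / [8]
Final shape: (5, 1, 1, 1).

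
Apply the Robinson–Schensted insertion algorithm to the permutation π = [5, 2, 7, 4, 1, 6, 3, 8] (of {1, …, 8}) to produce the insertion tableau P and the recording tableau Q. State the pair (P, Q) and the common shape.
P = [1, 3, 6, 8] / [2, 4] / [5, 7];  Q = [1, 3, 6, 8] / [2, 4] / [5, 7];  common shape = (4, 2, 2)

Row-insert the values π_1, π_2, … into P one at a time, bumping the leftmost entry strictly greater than the inserted value down to the next row. The recording tableau Q records, in position (i, j), the step at which that cell was added to P.
  Insert 5 (step 1): P = [5];  Q = [1]
  Insert 2 (step 2): P = [2] / [5];  Q = [1] / [2]
  Insert 7 (step 3): P = [2, 7] / [5];  Q = [1, 3] / [2]
  Insert 4 (step 4): P = [2, 4] / [5, 7];  Q = [1, 3] / [2, 4]
  Insert 1 (step 5): P = [1, 4] / [2, 7] / [5];  Q = [1, 3] / [2, 4] / [5]
  Insert 6 (step 6): P = [1, 4, 6] / [2, 7] / [5];  Q = [1, 3, 6] / [2, 4] / [5]
  Insert 3 (step 7): P = [1, 3, 6] / [2, 4] / [5, 7];  Q = [1, 3, 6] / [2, 4] / [5, 7]
  Insert 8 (step 8): P = [1, 3, 6, 8] / [2, 4] / [5, 7];  Q = [1, 3, 6, 8] / [2, 4] / [5, 7]
Final shape: (4, 2, 2).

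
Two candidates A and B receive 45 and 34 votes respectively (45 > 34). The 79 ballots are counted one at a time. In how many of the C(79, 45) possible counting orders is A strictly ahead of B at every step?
Strict-lead orderings = 3527173835643930141670

Total orderings of the 79 votes with 45 for A: C(79, 45) = 25331521183260952835630. By the Bertrand ballot formula (Cycle Lemma / reflection principle), the number of orderings in which A is strictly ahead of B throughout is (p − q)/(p + q) · C(p + q, p) = (45 − 34)/(45 + 34) · 25331521183260952835630 = 3527173835643930141670.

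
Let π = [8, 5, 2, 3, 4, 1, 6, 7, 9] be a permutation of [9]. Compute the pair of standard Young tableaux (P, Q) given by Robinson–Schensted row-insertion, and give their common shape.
P = [1, 3, 4, 6, 7, 9] / [2] / [5] / [8];  Q = [1, 4, 5, 7, 8, 9] / [2] / [3] / [6];  common shape = (6, 1, 1, 1)

Row-insert the values π_1, π_2, … into P one at a time, bumping the leftmost entry strictly greater than the inserted value down to the next row. The recording tableau Q records, in position (i, j), the step at which that cell was added to P.
  Insert 8 (step 1): P = [8];  Q = [1]
  Insert 5 (step 2): P = [5] / [8];  Q = [1] / [2]
  Insert 2 (step 3): P = [2] / [5] / [8];  Q = [1] / [2] / [3]
  Insert 3 (step 4): P = [2, 3] / [5] / [8];  Q = [1, 4] / [2] / [3]
  Insert 4 (step 5): P = [2, 3, 4] / [5] / [8];  Q = [1, 4, 5] / [2] / [3]
  Insert 1 (step 6): P = [1, 3, 4] / [2] / [5] / [8];  Q = [1, 4, 5] / [2] / [3] / [6]
  Insert 6 (step 7): P = [1, 3, 4, 6] / [2] / [5] / [8];  Q = [1, 4, 5, 7] / [2] / [3] / [6]
  Insert 7 (step 8): P = [1, 3, 4, 6, 7] / [2] / [5] / [8];  Q = [1, 4, 5, 7, 8] / [2] / [3] / [6]
  Insert 9 (step 9): P = [1, 3, 4, 6, 7, 9] / [2] / [5] / [8];  Q = [1, 4, 5, 7, 8, 9] / [2] / [3] / [6]
Final shape: (6, 1, 1, 1).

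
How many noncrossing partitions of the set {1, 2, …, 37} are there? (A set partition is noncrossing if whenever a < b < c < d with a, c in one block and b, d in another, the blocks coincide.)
C_37 = 45950804324621742364

These noncrossing partitions are counted by the Catalan number C_n = (1/(n + 1)) · C(2n, n). For n = 37: C_37 = (1/38) · C(74, 37) = 1746130564335626209832/38 = 45950804324621742364.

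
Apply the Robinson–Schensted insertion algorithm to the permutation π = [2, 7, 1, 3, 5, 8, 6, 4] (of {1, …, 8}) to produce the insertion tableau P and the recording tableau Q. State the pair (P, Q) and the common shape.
P = [1, 3, 4, 6] / [2, 5, 8] / [7];  Q = [1, 2, 5, 6] / [3, 4, 7] / [8];  common shape = (4, 3, 1)

Row-insert the values π_1, π_2, … into P one at a time, bumping the leftmost entry strictly greater than the inserted value down to the next row. The recording tableau Q records, in position (i, j), the step at which that cell was added to P.
  Insert 2 (step 1): P = [2];  Q = [1]
  Insert 7 (step 2): P = [2, 7];  Q = [1, 2]
  Insert 1 (step 3): P = [1, 7] / [2];  Q = [1, 2] / [3]
  Insert 3 (step 4): P = [1, 3] / [2, 7];  Q = [1, 2] / [3, 4]
  Insert 5 (step 5): P = [1, 3, 5] / [2, 7];  Q = [1, 2, 5] / [3, 4]
  Insert 8 (step 6): P = [1, 3, 5, 8] / [2, 7];  Q = [1, 2, 5, 6] / [3, 4]
  Insert 6 (step 7): P = [1, 3, 5, 6] / [2, 7, 8];  Q = [1, 2, 5, 6] / [3, 4, 7]
  Insert 4 (step 8): P = [1, 3, 4, 6] / [2, 5, 8] / [7];  Q = [1, 2, 5, 6] / [3, 4, 7] / [8]
Final shape: (4, 3, 1).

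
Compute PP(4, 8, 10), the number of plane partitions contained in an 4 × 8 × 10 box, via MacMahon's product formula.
PP(4, 8, 10) = 1268665346776464

Evaluate the triple product over i = 1..4, j = 1..8, k = 1..10. The factors are (2/1) · (3/2) · (4/3) · (5/4) · (6/5) · (7/6) · (8/7) · (9/8) · … (320 factors total). The numerators and denominators telescope so the product is an integer; carrying out the multiplication exactly gives PP(4, 8, 10) = 1268665346776464.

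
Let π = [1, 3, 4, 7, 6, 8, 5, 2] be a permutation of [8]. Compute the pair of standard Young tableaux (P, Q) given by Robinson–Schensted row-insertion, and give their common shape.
P = [1, 2, 4, 5, 8] / [3] / [6] / [7];  Q = [1, 2, 3, 4, 6] / [5] / [7] / [8];  common shape = (5, 1, 1, 1)

Row-insert the values π_1, π_2, … into P one at a time, bumping the leftmost entry strictly greater than the inserted value down to the next row. The recording tableau Q records, in position (i, j), the step at which that cell was added to P.
  Insert 1 (step 1): P = [1];  Q = [1]
  Insert 3 (step 2): P = [1, 3];  Q = [1, 2]
  Insert 4 (step 3): P = [1, 3, 4];  Q = [1, 2, 3]
  Insert 7 (step 4): P = [1, 3, 4, 7];  Q = [1, 2, 3, 4]
  Insert 6 (step 5): P = [1, 3, 4, 6] / [7];  Q = [1, 2, 3, 4] / [5]
  Insert 8 (step 6): P = [1, 3, 4, 6, 8] / [7];  Q = [1, 2, 3, 4, 6] / [5]
  Insert 5 (step 7): P = [1, 3, 4, 5, 8] / [6] / [7];  Q = [1, 2, 3, 4, 6] / [5] / [7]
  Insert 2 (step 8): P = [1, 2, 4, 5, 8] / [3] / [6] / [7];  Q = [1, 2, 3, 4, 6] / [5] / [7] / [8]
Final shape: (5, 1, 1, 1).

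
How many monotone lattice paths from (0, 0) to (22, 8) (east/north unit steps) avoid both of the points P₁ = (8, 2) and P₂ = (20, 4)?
Number of paths = 4010760

Inclusion–exclusion. Total paths: C(30, 22) = 5852925. Through P₁: C(10, 8)·C(20, 14) = 1744200. Through P₂: C(24, 20)·C(6, 2) = 159390. Since P₁ is strictly southwest of P₂, a monotone path through both must visit P₁ then P₂; paths through both = C(10, 8)·C(14, 12)·C(6, 2) = 61425. Avoid both = 5852925 − 1744200 − 159390 + 61425 = 4010760.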